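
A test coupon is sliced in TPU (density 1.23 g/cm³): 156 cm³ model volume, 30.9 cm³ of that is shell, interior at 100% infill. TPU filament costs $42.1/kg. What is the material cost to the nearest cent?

$8.08

Volume inside the shell = 156 − 30.9 = 125.1 cm³.
Deposited infill = 1.00 × 125.1 = 125.1 cm³.
Total extruded: 30.9 + 125.1 → 156 cm³.
Mass: 156 × 1.23 → 191.88 g.
At $42.1/kg: 191.88/1000 × 42.1 = $8.08.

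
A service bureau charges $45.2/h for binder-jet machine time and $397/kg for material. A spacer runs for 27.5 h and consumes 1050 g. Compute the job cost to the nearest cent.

$1659.85

Time charge: 45.2 × 27.5 → $1243.00.
Material charge: 397 × 1050/1000 → $416.85.
Job cost: 1243.00 + 416.85 = $1659.85.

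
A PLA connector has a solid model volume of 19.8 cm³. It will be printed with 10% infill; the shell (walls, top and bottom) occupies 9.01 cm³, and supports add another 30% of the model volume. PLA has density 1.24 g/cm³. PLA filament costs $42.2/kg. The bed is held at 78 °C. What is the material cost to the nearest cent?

$0.84

Interior volume = 19.8 − 9.01, so 10.79 cm³.
Infill volume = 0.10 × 10.79 = 1.079 cm³.
Support = 0.30 × 19.8 = 5.94 cm³.
Total printed volume = 9.01 + 1.079 + 5.94 = 16.029 cm³.
Mass = 16.029 × 1.24, so 19.87596 g.
At $42.2/kg: 19.87596/1000 × 42.2 = $0.84.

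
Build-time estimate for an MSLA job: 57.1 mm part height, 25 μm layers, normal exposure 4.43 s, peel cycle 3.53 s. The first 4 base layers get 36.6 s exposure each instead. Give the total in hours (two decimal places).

5.09 hours

Layers = ⌈57.1/0.025⌉ = 2284.
Base layers: 4 × (36.6 + 3.53) → 160.52 s.
Regular layers = 2280 × (4.43 + 3.53), so 18148.8 s.
Sum: 160.52 + 18148.8 = 18309.32 s → 5.09 hours.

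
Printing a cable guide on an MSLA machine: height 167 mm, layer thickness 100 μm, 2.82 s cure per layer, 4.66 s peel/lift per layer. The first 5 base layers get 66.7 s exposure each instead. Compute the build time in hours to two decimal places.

Number of layers: 167 / 0.1 → 1670 (rounded up).
Bottom layers = 5 × (66.7 + 4.66), so 356.8 s.
Normal layers = 1665 × (2.82 + 4.66) = 12454.2 s.
Sum: 356.8 + 12454.2 = 12811 s → 3.56 hours.

3.56 hours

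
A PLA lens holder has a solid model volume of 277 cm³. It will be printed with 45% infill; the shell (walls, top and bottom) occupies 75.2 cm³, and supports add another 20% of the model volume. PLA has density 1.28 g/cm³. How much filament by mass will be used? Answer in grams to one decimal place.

283.4 g

Volume inside the shell = 277 − 75.2 = 201.8 cm³.
Infill volume: 0.45 × 201.8 → 90.81 cm³.
Support: 0.20 × 277 → 55.4 cm³.
Total printed volume = 75.2 + 90.81 + 55.4 = 221.41 cm³.
Mass = 221.41 × 1.28, so 283.4048 g.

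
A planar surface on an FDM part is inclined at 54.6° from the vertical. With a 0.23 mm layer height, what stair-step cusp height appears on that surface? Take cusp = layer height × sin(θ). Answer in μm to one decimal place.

Cusp = layer height × sin(54.6°) = 0.23 × 0.8151 = 0.187473 mm = 187.5 μm.

187.5 μm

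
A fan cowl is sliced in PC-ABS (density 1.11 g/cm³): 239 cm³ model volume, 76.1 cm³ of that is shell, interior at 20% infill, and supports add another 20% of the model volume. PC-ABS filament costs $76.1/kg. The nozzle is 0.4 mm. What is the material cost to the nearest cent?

Volume inside the shell = 239 − 76.1, so 162.9 cm³.
Deposited infill = 0.20 × 162.9 = 32.58 cm³.
Support: 0.20 × 239 → 47.8 cm³.
Total extruded = 76.1 + 32.58 + 47.8, so 156.48 cm³.
Mass = 156.48 × 1.11 = 173.6928 g.
At $76.1/kg: 173.6928/1000 × 76.1 = $13.22.

$13.22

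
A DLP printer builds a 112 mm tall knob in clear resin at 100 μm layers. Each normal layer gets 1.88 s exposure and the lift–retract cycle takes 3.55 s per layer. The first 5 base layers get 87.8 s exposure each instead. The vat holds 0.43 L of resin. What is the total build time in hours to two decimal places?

Number of layers: 112 / 0.1 → 1120 (rounded up).
Bottom layers = 5 × (87.8 + 3.55) = 456.75 s.
Normal layers = 1115 × (1.88 + 3.55), so 6054.45 s.
Total = 456.75 + 6054.45 = 6511.2 s = 1.81 hours.

1.81 hours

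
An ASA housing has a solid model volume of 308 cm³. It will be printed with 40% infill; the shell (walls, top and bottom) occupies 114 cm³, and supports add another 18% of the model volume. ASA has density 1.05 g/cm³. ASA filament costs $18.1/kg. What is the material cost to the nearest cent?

$4.69

Infill region: 308 − 114 → 194 cm³.
Deposited infill = 0.40 × 194 = 77.6 cm³.
Support = 0.18 × 308 = 55.44 cm³.
Total extruded = 114 + 77.6 + 55.44, so 247.04 cm³.
Mass: 247.04 × 1.05 → 259.392 g.
Cost = 259.392 g / 1000 × $18.1/kg = $4.69.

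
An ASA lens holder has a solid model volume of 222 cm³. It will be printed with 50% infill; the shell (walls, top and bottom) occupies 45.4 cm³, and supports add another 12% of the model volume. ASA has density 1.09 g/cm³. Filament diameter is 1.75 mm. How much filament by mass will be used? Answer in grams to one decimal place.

174.8 g

Interior volume = 222 − 45.4 = 176.6 cm³.
Deposited infill = 0.50 × 176.6 = 88.3 cm³.
Support = 0.12 × 222, so 26.64 cm³.
Total printed volume = 45.4 + 88.3 + 26.64, so 160.34 cm³.
Mass = 160.34 × 1.09, so 174.7706 g.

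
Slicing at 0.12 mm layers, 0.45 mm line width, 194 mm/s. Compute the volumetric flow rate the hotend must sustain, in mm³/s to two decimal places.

Bead cross-section = 0.12 × 0.45, so 0.054 mm².
Volumetric flow = 194 × 0.054 = 10.48 mm³/s.

10.48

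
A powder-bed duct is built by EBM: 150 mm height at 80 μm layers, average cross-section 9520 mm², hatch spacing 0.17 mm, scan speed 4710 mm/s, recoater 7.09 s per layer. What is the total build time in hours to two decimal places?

9.89 hours

Layer count = ceil(150 / 0.08) = 1875.
Per-layer scan distance: 9520 / 0.17 → 56000 mm.
Beam time per layer = 56000 / 4710 = 11.8896 s.
Layer cycle = 11.8896 + 7.09, so 18.9796 s.
1875 layers × 18.9796 s/layer = 35586.75 s, i.e. 9.89 hours.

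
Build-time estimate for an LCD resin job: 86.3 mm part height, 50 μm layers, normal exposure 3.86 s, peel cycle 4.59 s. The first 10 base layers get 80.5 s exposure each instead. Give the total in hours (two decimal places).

Number of layers: 86.3 / 0.05 → 1726 (rounded up).
Burn-in layers: 10 × (80.5 + 4.59) → 850.9 s.
Regular layers = 1716 × (3.86 + 4.59), so 14500.2 s.
Total = 850.9 + 14500.2 = 15351.1 s = 4.26 hours.

4.26 hours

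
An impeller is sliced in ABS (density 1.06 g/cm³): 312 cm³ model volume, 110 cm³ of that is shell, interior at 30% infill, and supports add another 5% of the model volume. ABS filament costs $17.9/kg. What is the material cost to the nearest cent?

Infill region = 312 − 110 = 202 cm³.
Infill volume: 0.30 × 202 → 60.6 cm³.
Support = 0.05 × 312 = 15.6 cm³.
Deposited volume = 110 + 60.6 + 15.6 = 186.2 cm³.
Mass = 186.2 × 1.06 = 197.372 g.
At $17.9/kg: 197.372/1000 × 17.9 = $3.53.

$3.53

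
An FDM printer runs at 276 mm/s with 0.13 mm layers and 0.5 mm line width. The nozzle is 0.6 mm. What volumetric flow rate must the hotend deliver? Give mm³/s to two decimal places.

A: 0.13 × 0.5 → 0.065 mm².
Volumetric flow = 276 × 0.065 = 17.94 mm³/s.

17.94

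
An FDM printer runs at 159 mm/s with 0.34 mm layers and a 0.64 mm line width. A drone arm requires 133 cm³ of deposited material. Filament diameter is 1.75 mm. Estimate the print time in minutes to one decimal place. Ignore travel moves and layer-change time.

64.1 minutes

Bead cross-section = 0.34 × 0.64, so 0.2176 mm².
Path length: 133000 mm³ / 0.2176 mm² → 611213.2 mm.
Time extruding = 611213.2 / 159 = 3844.1 s.
3844.1 s = 64.1 minutes.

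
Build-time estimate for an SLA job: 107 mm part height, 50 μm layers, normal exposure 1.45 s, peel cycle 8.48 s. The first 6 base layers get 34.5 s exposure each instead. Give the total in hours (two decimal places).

5.96 hours

Layers = ⌈107/0.05⌉ = 2140.
Base layers: 6 × (34.5 + 8.48) → 257.88 s.
Remaining layers = 2134 × (1.45 + 8.48) = 21190.62 s.
Sum: 257.88 + 21190.62 = 21448.5 s → 5.96 hours.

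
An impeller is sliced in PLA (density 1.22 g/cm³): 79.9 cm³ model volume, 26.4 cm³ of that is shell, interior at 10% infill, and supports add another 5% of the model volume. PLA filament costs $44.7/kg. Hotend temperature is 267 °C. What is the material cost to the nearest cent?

$1.95

Infill region = 79.9 − 26.4, so 53.5 cm³.
Infill volume = 0.10 × 53.5, so 5.35 cm³.
Support = 0.05 × 79.9, so 3.995 cm³.
Deposited volume: 26.4 + 5.35 + 3.995 → 35.745 cm³.
Mass = 35.745 × 1.22, so 43.6089 g.
At $44.7/kg: 43.6089/1000 × 44.7 = $1.95.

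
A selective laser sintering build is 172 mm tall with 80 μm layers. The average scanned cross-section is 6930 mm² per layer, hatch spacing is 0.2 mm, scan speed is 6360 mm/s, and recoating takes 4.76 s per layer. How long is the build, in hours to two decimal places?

Number of layers: 172 / 0.08 → 2150 (rounded up).
Hatch length per layer = 6930 / 0.2 = 34650 mm.
Laser time per layer: 34650 / 6360 → 5.4481 s.
Time per layer: 5.4481 + 4.76 → 10.2081 s.
Build time = 2150 × 10.2081 = 21947.415 s = 6.10 hours.

6.10 hours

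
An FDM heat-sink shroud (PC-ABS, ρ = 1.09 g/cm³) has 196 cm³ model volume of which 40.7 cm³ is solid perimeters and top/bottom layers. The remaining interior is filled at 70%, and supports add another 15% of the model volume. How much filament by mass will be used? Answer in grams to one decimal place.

194.9 g

Volume inside the shell: 196 − 40.7 → 155.3 cm³.
Infill volume = 0.70 × 155.3 = 108.71 cm³.
Support = 0.15 × 196 = 29.4 cm³.
Total printed volume = 40.7 + 108.71 + 29.4 = 178.81 cm³.
Mass = 178.81 × 1.09, so 194.9029 g.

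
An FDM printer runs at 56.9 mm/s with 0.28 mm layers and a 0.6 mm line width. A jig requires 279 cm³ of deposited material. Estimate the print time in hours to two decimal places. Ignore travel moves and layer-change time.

Bead cross-section: 0.28 × 0.6 → 0.168 mm².
Toolpath length = 279 cm³ / 0.168 mm² = 279000 / 0.168 = 1660714.3 mm.
Extrusion time: 1660714.3 / 56.9 → 29186.5 s.
In the requested units: 29186.5 s = 8.11 hours.

8.11 hours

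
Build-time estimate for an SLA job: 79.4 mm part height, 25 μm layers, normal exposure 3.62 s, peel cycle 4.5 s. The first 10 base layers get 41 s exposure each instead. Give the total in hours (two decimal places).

7.27 hours

Number of layers: 79.4 / 0.025 → 3176 (rounded up).
Base layers: 10 × (41 + 4.5) → 455 s.
Remaining layers: 3166 × (3.62 + 4.5) → 25707.92 s.
Sum: 455 + 25707.92 = 26162.92 s → 7.27 hours.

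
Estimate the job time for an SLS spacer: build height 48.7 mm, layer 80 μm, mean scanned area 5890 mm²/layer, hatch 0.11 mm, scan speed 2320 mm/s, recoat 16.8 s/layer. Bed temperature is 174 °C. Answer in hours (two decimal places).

Layer count = ceil(48.7 / 0.08) = 609.
Hatch length per layer = 5890 / 0.11, so 53545.5 mm.
Scan time per layer = 53545.5 / 2320, so 23.08 s.
Layer cycle = 23.08 + 16.8 = 39.88 s.
609 layers × 39.88 s/layer = 24286.92 s, i.e. 6.75 hours.

6.75 hours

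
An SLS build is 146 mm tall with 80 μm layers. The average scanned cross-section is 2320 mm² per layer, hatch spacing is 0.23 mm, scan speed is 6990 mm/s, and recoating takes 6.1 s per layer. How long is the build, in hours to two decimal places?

3.82 hours

Layers = ⌈146/0.08⌉ = 1825.
Hatch length per layer: 2320 / 0.23 → 10087 mm.
Scan time per layer = 10087 / 6990, so 1.4431 s.
Layer cycle: 1.4431 + 6.1 → 7.5431 s.
Total: 1825 × 7.5431 s = 13766.1575 s → 3.82 hours.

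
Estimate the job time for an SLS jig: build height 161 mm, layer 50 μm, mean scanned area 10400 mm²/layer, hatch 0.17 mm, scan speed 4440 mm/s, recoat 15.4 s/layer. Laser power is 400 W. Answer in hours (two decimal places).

Layer count = ceil(161 / 0.05) = 3220.
Per-layer scan distance = 10400 / 0.17, so 61176.5 mm.
Scan time per layer = 61176.5 / 4440, so 13.7785 s.
Layer cycle = 13.7785 + 15.4, so 29.1785 s.
3220 layers × 29.1785 s/layer = 93954.77 s, i.e. 26.10 hours.

26.10 hours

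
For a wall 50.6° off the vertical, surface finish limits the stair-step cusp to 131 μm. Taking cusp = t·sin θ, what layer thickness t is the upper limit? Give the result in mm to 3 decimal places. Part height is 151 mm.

Layer height = cusp / sin(50.6°) = 0.131 / 0.7727 = 0.170 mm.

0.170 mm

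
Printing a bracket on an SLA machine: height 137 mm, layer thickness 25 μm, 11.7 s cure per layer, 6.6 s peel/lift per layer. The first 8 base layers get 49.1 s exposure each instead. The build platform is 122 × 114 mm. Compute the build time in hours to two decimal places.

Layers = ⌈137/0.025⌉ = 5480.
Bottom layers = 8 × (49.1 + 6.6) = 445.6 s.
Regular layers = 5472 × (11.7 + 6.6) = 100137.6 s.
Total = 445.6 + 100137.6 = 100583.2 s = 27.94 hours.

27.94 hours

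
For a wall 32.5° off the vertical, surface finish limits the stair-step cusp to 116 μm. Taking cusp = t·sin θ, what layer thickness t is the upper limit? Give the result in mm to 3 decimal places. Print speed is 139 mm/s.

0.216 mm

t = h_c / sin θ = 0.116 / 0.5373 = 0.216 mm.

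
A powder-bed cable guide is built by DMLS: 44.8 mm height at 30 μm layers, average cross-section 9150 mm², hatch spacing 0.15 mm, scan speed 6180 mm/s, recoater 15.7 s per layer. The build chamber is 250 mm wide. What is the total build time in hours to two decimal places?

10.61 hours

Number of layers: 44.8 / 0.03 → 1494 (rounded up).
Per-layer scan distance = 9150 / 0.15 = 61000 mm.
Per-layer scan time = 61000 / 6180, so 9.8706 s.
Time per layer = 9.8706 + 15.7, so 25.5706 s.
Total: 1494 × 25.5706 s = 38202.4764 s → 10.61 hours.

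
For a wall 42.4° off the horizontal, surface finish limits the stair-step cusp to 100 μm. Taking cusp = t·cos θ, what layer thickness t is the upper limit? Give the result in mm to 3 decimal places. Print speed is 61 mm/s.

Layer height = cusp / cos(42.4°) = 0.1 / 0.7385 = 0.135 mm.

0.135 mm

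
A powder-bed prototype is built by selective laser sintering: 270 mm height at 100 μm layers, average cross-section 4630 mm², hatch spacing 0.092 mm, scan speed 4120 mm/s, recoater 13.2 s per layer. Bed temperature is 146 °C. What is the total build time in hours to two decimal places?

19.06 hours

Number of layers: 270 / 0.1 → 2700 (rounded up).
Hatch length per layer = 4630 / 0.092 = 50326.1 mm.
Per-layer scan time: 50326.1 / 4120 → 12.2151 s.
Time per layer: 12.2151 + 13.2 → 25.4151 s.
Build time = 2700 × 25.4151 = 68620.77 s = 19.06 hours.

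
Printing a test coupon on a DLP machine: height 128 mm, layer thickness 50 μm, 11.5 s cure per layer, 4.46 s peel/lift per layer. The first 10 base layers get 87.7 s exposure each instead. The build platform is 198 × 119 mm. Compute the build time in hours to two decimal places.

11.56 hours

Number of layers: 128 / 0.05 → 2560 (rounded up).
Burn-in layers = 10 × (87.7 + 4.46), so 921.6 s.
Normal layers: 2550 × (11.5 + 4.46) → 40698 s.
Total = 921.6 + 40698 = 41619.6 s = 11.56 hours.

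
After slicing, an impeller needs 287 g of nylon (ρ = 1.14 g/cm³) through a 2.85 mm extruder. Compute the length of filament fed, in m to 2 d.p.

39.46 m

Extruded volume: 287/1.14 = 251.7544 cm³ (251754.4 mm³).
A = π r² = π × 1.425² = 6.3794 mm².
L = V/A = 251754.4/6.3794 = 39463.65 mm → 39.46 m.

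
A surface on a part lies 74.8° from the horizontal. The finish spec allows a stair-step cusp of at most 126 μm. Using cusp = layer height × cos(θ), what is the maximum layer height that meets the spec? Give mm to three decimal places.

Layer height = cusp / cos(74.8°) = 0.126 / 0.2622 = 0.481 mm.

0.481 mm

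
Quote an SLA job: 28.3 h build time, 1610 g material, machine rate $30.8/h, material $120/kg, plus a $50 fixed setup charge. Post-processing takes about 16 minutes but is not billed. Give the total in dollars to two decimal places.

$1114.84

Time charge: 30.8 × 28.3 → $871.64.
Feedstock cost = 120 × 1610/1000 = $193.20.
Adding setup: 871.64 + 193.20 + 50 → $1114.84.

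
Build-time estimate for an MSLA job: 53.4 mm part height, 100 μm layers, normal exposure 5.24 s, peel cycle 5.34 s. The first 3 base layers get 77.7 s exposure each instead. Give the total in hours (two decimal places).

1.63 hours

Layer count = ceil(53.4 / 0.1) = 534.
Burn-in layers: 3 × (77.7 + 5.34) → 249.12 s.
Normal layers = 531 × (5.24 + 5.34), so 5617.98 s.
Sum: 249.12 + 5617.98 = 5867.1 s → 1.63 hours.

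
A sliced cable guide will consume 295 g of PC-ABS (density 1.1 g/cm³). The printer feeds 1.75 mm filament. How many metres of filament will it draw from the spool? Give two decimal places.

111.50 m

Volume = 295 g / 1.1 g·cm⁻³ = 268.1818 cm³ = 268181.8 mm³.
A = π r² = π × 0.875² = 2.4053 mm².
Length = 268181.8 / 2.4053 = 111496.2 mm = 111.50 m.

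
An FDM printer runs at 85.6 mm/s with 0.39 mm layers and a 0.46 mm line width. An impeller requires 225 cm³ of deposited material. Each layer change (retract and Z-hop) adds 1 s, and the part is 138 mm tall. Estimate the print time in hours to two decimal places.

Line area = 0.39 × 0.46 = 0.1794 mm².
Path length: 225000 mm³ / 0.1794 mm² → 1254180.6 mm.
Print-move time = 1254180.6 / 85.6, so 14651.6 s.
Layer count = ceil(138 / 0.39) = 354.
Non-print overhead = 354 × 1 = 354 s.
Total = 14651.6 + 354 = 15005.6 s = 4.17 hours.

4.17 hours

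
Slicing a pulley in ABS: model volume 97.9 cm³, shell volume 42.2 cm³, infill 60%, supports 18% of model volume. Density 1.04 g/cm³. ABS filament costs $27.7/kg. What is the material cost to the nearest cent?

$2.69

Interior volume: 97.9 − 42.2 → 55.7 cm³.
Deposited infill = 0.60 × 55.7 = 33.42 cm³.
Support: 0.18 × 97.9 → 17.622 cm³.
Total extruded = 42.2 + 33.42 + 17.622, so 93.242 cm³.
Mass = 93.242 × 1.04, so 96.97168 g.
Cost = 96.97168 g / 1000 × $27.7/kg = $2.69.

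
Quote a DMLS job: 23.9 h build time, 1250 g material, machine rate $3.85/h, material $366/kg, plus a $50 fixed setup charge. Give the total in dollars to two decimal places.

$599.52

Machine cost: 3.85 × 23.9 → $92.015.
Material cost: 366 × 1250/1000 → $457.50.
Total = 92.015 + 457.50 + 50 = 599.515 ≈ $599.52.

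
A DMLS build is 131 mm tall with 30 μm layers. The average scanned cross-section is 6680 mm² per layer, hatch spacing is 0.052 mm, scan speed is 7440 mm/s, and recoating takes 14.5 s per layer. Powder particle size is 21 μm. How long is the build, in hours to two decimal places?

38.53 hours

Number of layers: 131 / 0.03 → 4367 (rounded up).
Scan path per layer: 6680 / 0.052 → 128461.5 mm.
Laser time per layer: 128461.5 / 7440 → 17.2663 s.
Time per layer = 17.2663 + 14.5, so 31.7663 s.
Total: 4367 × 31.7663 s = 138723.4321 s → 38.53 hours.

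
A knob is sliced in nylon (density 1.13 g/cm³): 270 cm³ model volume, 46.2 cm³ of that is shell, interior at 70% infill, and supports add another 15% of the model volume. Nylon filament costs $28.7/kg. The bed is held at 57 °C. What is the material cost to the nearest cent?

$7.89

Volume inside the shell = 270 − 46.2 = 223.8 cm³.
Deposited infill = 0.70 × 223.8 = 156.66 cm³.
Support = 0.15 × 270 = 40.5 cm³.
Total extruded = 46.2 + 156.66 + 40.5 = 243.36 cm³.
Mass = 243.36 × 1.13 = 274.9968 g.
Cost = 274.9968 g / 1000 × $28.7/kg = $7.89.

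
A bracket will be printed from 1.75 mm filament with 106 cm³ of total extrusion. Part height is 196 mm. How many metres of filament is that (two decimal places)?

44.07 m

Filament cross-section = π × (1.75/2)² = 2.4053 mm².
L = 106000 mm³ / 2.4053 mm² = 44069.35 mm, i.e. 44.07 m.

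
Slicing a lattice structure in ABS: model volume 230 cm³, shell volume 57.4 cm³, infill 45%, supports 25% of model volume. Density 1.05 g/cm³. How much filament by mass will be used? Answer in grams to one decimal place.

202.2 g

Infill region: 230 − 57.4 → 172.6 cm³.
Infill deposited: 0.45 × 172.6 → 77.67 cm³.
Support = 0.25 × 230 = 57.5 cm³.
Deposited volume = 57.4 + 77.67 + 57.5, so 192.57 cm³.
Mass = 192.57 × 1.05 = 202.1985 g.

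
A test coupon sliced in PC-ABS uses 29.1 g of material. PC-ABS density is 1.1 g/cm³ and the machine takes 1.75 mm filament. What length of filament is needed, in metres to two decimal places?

11.00 m

Extruded volume: 29.1/1.1 = 26.4545 cm³ (26454.5 mm³).
Filament cross-section = π × (1.75/2)² = 2.4053 mm².
Length = 26454.5 / 2.4053 = 10998.42 mm = 11.00 m.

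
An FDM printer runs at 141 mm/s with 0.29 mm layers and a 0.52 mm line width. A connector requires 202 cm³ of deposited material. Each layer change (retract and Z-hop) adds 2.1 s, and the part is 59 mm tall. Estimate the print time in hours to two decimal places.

Extrusion cross-section = 0.29 × 0.52 = 0.1508 mm².
Toolpath length = 202 cm³ / 0.1508 mm² = 202000 / 0.1508 = 1339522.5 mm.
Print-move time = 1339522.5 / 141 = 9500.2 s.
Layers = ⌈59/0.29⌉ = 204.
Non-print overhead: 204 × 2.1 → 428.4 s.
Altogether 9500.2 + 428.4 = 9928.6 s, i.e. 2.76 hours.

2.76 hours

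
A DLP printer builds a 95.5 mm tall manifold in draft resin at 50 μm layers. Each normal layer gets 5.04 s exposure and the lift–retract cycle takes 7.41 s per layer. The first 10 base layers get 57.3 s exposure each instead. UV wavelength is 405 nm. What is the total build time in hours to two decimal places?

6.75 hours

Number of layers: 95.5 / 0.05 → 1910 (rounded up).
Burn-in layers = 10 × (57.3 + 7.41), so 647.1 s.
Normal layers = 1900 × (5.04 + 7.41), so 23655 s.
Sum: 647.1 + 23655 = 24302.1 s → 6.75 hours.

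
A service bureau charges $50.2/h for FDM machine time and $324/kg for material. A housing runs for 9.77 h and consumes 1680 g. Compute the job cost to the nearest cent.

$1034.77

Machine cost: 50.2 × 9.77 → $490.454.
Feedstock cost: 324 × 1680/1000 → $544.32.
Total = 490.454 + 544.32 = 1034.774 ≈ $1034.77.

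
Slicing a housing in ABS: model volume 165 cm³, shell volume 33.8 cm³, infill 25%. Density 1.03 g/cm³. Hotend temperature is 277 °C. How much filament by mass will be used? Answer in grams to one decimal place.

Interior volume = 165 − 33.8, so 131.2 cm³.
Infill volume = 0.25 × 131.2 = 32.8 cm³.
Total extruded = 33.8 + 32.8 = 66.6 cm³.
Mass = 66.6 × 1.03 = 68.598 g.

68.6 g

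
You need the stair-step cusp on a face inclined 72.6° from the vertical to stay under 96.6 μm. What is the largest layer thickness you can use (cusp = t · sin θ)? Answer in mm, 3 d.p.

Layer height = cusp / sin(72.6°) = 0.0966 / 0.9542 = 0.101 mm.

0.101 mm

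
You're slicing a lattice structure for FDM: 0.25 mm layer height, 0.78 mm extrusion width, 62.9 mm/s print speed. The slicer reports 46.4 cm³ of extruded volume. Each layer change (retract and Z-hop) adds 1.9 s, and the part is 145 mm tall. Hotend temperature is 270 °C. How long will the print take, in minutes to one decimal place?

81.4 minutes

Extrusion cross-section: 0.25 × 0.78 → 0.195 mm².
Toolpath length = 46.4 cm³ / 0.195 mm² = 46400 / 0.195 = 237948.7 mm.
Extrusion time = 237948.7 / 62.9, so 3783 s.
Layer count = ceil(145 / 0.25) = 580.
Non-print overhead = 580 × 1.9 = 1102 s.
Altogether 3783 + 1102 = 4885 s, i.e. 81.4 minutes.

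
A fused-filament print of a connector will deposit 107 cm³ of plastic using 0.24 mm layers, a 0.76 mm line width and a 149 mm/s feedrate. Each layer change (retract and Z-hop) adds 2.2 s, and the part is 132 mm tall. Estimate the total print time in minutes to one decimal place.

Bead cross-section = 0.24 × 0.76 = 0.1824 mm².
Toolpath length = 107 cm³ / 0.1824 mm² = 107000 / 0.1824 = 586622.8 mm.
Extrusion time = 586622.8 / 149 = 3937.1 s.
Layers = ⌈132/0.24⌉ = 550.
Z-hop total = 550 × 2.2 = 1210 s.
Altogether 3937.1 + 1210 = 5147.1 s, i.e. 85.8 minutes.

85.8 minutes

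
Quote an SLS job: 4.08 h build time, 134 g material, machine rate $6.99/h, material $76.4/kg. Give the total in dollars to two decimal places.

Time charge = 6.99 × 4.08, so $28.5192.
Material cost = 76.4 × 134/1000, so $10.2376.
Job cost: 28.5192 + 10.2376 = 38.7568 ≈ $38.76.

$38.76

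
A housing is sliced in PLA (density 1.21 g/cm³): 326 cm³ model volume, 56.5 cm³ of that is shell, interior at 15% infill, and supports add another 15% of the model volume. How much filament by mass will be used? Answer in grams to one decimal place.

176.4 g

Interior volume = 326 − 56.5, so 269.5 cm³.
Deposited infill = 0.15 × 269.5 = 40.425 cm³.
Support = 0.15 × 326, so 48.9 cm³.
Total extruded: 56.5 + 40.425 + 48.9 → 145.825 cm³.
Mass: 145.825 × 1.21 → 176.44825 g.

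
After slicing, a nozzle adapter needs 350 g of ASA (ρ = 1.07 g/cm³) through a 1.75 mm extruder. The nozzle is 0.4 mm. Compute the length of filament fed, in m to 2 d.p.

Volume = 350 g / 1.07 g·cm⁻³ = 327.1028 cm³ = 327102.8 mm³.
Filament cross-section = π × (1.75/2)² = 2.4053 mm².
Length = 327102.8 / 2.4053 = 135992.52 mm = 135.99 m.

135.99 m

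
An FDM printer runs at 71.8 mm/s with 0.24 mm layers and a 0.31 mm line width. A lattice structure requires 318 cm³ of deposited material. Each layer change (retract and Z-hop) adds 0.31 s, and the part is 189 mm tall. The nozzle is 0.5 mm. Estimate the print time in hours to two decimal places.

16.60 hours

Line area: 0.24 × 0.31 → 0.0744 mm².
Total extruded path = 318000/0.0744 = 4274193.5 mm.
Time extruding = 4274193.5 / 71.8, so 59529.2 s.
Number of layers: 189 / 0.24 → 788 (rounded up).
Z-hop total = 788 × 0.31 = 244.28 s.
Total = 59529.2 + 244.28 = 59773.48 s = 16.60 hours.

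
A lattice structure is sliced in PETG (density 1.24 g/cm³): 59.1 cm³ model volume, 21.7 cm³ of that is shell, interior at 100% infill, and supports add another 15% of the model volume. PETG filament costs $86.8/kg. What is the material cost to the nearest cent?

Interior volume: 59.1 − 21.7 → 37.4 cm³.
Infill deposited = 1.00 × 37.4, so 37.4 cm³.
Support = 0.15 × 59.1, so 8.865 cm³.
Total extruded = 21.7 + 37.4 + 8.865, so 67.965 cm³.
Mass = 67.965 × 1.24 = 84.2766 g.
Cost = 84.2766 g / 1000 × $86.8/kg = $7.32.

$7.32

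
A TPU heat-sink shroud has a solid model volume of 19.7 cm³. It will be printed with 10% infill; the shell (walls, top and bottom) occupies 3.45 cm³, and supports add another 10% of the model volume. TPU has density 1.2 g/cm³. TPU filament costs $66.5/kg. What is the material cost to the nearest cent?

Interior volume = 19.7 − 3.45 = 16.25 cm³.
Infill deposited = 0.10 × 16.25 = 1.625 cm³.
Support = 0.10 × 19.7 = 1.97 cm³.
Deposited volume: 3.45 + 1.625 + 1.97 → 7.045 cm³.
Mass = 7.045 × 1.2, so 8.454 g.
Cost = 8.454 g / 1000 × $66.5/kg = $0.56.

$0.56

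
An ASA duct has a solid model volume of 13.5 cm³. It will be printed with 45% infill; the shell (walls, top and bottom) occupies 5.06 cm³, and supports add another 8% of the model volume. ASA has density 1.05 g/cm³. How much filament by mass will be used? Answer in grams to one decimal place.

Volume inside the shell: 13.5 − 5.06 → 8.44 cm³.
Deposited infill = 0.45 × 8.44, so 3.798 cm³.
Support = 0.08 × 13.5, so 1.08 cm³.
Total extruded = 5.06 + 3.798 + 1.08 = 9.938 cm³.
Mass: 9.938 × 1.05 → 10.4349 g.

10.4 g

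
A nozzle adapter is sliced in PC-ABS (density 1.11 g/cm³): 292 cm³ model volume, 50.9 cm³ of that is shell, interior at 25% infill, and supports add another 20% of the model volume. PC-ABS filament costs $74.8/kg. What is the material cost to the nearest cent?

Infill region = 292 − 50.9, so 241.1 cm³.
Infill volume: 0.25 × 241.1 → 60.275 cm³.
Support = 0.20 × 292, so 58.4 cm³.
Total extruded = 50.9 + 60.275 + 58.4, so 169.575 cm³.
Mass = 169.575 × 1.11 = 188.22825 g.
Cost = 188.22825 g / 1000 × $74.8/kg = $14.08.

$14.08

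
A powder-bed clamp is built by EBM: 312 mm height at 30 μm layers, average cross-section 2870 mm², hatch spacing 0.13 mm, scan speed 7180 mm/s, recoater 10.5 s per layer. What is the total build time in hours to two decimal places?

Number of layers: 312 / 0.03 → 10400 (rounded up).
Scan path per layer = 2870 / 0.13, so 22076.9 mm.
Per-layer scan time = 22076.9 / 7180, so 3.0748 s.
Time per layer = 3.0748 + 10.5, so 13.5748 s.
Total: 10400 × 13.5748 s = 141177.92 s → 39.22 hours.

39.22 hours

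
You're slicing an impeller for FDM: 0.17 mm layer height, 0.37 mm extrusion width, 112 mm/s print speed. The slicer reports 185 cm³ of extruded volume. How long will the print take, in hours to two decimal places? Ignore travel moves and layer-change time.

7.29 hours

Line area = 0.17 × 0.37 = 0.0629 mm².
Toolpath length = 185 cm³ / 0.0629 mm² = 185000 / 0.0629 = 2941176.5 mm.
Print-move time: 2941176.5 / 112 → 26260.5 s.
In the requested units: 26260.5 s = 7.29 hours.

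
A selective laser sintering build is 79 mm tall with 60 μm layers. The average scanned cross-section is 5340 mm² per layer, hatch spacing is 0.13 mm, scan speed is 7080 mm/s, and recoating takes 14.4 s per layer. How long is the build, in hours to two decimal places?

Layer count = ceil(79 / 0.06) = 1317.
Scan path per layer = 5340 / 0.13, so 41076.9 mm.
Per-layer scan time = 41076.9 / 7080 = 5.8018 s.
Time per layer = 5.8018 + 14.4, so 20.2018 s.
Build time = 1317 × 20.2018 = 26605.7706 s = 7.39 hours.

7.39 hours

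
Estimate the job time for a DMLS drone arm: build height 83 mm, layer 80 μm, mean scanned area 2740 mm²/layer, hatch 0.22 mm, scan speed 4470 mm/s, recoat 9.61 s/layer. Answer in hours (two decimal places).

3.57 hours

Layer count = ceil(83 / 0.08) = 1038.
Per-layer scan distance = 2740 / 0.22, so 12454.5 mm.
Scan time per layer = 12454.5 / 4470, so 2.7862 s.
Time per layer = 2.7862 + 9.61 = 12.3962 s.
1038 layers × 12.3962 s/layer = 12867.2556 s, i.e. 3.57 hours.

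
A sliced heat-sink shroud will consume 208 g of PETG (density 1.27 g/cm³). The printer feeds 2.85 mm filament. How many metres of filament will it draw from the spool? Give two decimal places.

Extruded volume: 208/1.27 = 163.7795 cm³ (163779.5 mm³).
A = π r² = π × 1.425² = 6.3794 mm².
L = V/A = 163779.5/6.3794 = 25673.18 mm → 25.67 m.

25.67 m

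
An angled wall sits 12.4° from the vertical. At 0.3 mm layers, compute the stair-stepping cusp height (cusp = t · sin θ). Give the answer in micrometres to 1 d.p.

sin(12.4°) = 0.2147, so cusp = 0.3 × 0.2147 = 0.06441 mm → 64.4 μm.

64.4 μm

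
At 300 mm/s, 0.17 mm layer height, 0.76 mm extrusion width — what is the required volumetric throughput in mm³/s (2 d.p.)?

Bead cross-section = 0.17 × 0.76 = 0.1292 mm².
Volumetric flow = 300 × 0.1292 = 38.76 mm³/s.

38.76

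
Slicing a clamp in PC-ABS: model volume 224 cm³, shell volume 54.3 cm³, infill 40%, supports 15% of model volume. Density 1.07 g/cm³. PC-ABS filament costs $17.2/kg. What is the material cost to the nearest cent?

Interior volume: 224 − 54.3 → 169.7 cm³.
Infill volume = 0.40 × 169.7 = 67.88 cm³.
Support = 0.15 × 224 = 33.6 cm³.
Deposited volume: 54.3 + 67.88 + 33.6 → 155.78 cm³.
Mass = 155.78 × 1.07, so 166.6846 g.
Cost = 166.6846 g / 1000 × $17.2/kg = $2.87.

$2.87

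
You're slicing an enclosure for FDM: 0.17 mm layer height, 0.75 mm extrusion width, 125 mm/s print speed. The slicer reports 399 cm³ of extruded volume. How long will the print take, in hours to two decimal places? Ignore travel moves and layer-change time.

Extrusion cross-section = 0.17 × 0.75 = 0.1275 mm².
Total extruded path = 399000/0.1275 = 3129411.8 mm.
Print-move time = 3129411.8 / 125 = 25035.3 s.
Converting: 25035.3 s = 6.95 hours.

6.95 hours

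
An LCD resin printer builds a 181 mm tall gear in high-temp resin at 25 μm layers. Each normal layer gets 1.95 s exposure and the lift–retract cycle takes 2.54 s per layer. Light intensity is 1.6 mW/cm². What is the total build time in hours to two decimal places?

9.03 hours

Layers = ⌈181/0.025⌉ = 7240.
Each layer takes: 1.95 + 2.54 → 4.49 s.
Build time: 7240 × 4.49 s = 32507.6 s, i.e. 9.03 hours.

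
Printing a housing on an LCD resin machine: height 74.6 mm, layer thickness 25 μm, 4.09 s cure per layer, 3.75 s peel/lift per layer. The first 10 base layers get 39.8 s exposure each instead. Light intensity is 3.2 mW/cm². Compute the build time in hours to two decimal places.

6.60 hours

Number of layers: 74.6 / 0.025 → 2984 (rounded up).
Base layers = 10 × (39.8 + 3.75), so 435.5 s.
Normal layers: 2974 × (4.09 + 3.75) → 23316.16 s.
Sum: 435.5 + 23316.16 = 23751.66 s → 6.60 hours.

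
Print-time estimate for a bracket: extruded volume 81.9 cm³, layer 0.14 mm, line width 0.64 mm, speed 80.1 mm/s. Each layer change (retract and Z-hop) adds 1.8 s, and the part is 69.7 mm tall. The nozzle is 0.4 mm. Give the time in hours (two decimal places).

Bead cross-section = 0.14 × 0.64 = 0.0896 mm².
Path length: 81900 mm³ / 0.0896 mm² → 914062.5 mm.
Print-move time = 914062.5 / 80.1, so 11411.5 s.
Number of layers: 69.7 / 0.14 → 498 (rounded up).
Non-print overhead: 498 × 1.8 → 896.4 s.
Total = 11411.5 + 896.4 = 12307.9 s = 3.42 hours.

3.42 hours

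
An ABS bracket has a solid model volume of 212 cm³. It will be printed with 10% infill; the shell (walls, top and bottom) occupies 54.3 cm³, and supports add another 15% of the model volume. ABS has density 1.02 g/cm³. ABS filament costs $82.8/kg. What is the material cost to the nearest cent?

Interior volume: 212 − 54.3 → 157.7 cm³.
Deposited infill: 0.10 × 157.7 → 15.77 cm³.
Support: 0.15 × 212 → 31.8 cm³.
Deposited volume = 54.3 + 15.77 + 31.8, so 101.87 cm³.
Mass: 101.87 × 1.02 → 103.9074 g.
At $82.8/kg: 103.9074/1000 × 82.8 = $8.60.

$8.60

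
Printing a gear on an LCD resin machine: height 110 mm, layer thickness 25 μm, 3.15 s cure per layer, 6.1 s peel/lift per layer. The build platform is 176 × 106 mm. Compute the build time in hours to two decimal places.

Layers = ⌈110/0.025⌉ = 4400.
Cycle time: 3.15 + 6.1 → 9.25 s.
Build time: 4400 × 9.25 s = 40700 s, i.e. 11.31 hours.

11.31 hours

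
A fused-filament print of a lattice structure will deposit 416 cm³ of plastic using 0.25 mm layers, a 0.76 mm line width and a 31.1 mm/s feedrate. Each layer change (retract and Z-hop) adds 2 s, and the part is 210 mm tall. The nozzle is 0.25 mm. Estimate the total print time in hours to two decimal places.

Line area = 0.25 × 0.76 = 0.19 mm².
Total extruded path = 416000/0.19 = 2189473.7 mm.
Time extruding = 2189473.7 / 31.1 = 70401.1 s.
Number of layers: 210 / 0.25 → 840 (rounded up).
Layer-change overhead: 840 × 2 → 1680 s.
Altogether 70401.1 + 1680 = 72081.1 s, i.e. 20.02 hours.

20.02 hours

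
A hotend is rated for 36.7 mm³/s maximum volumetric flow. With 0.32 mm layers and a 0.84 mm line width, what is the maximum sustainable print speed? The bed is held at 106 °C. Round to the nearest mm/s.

Bead cross-section: 0.32 × 0.84 → 0.2688 mm².
Max speed = 36.7 / 0.2688 = 136.53 ≈ 137 mm/s.

137 mm/s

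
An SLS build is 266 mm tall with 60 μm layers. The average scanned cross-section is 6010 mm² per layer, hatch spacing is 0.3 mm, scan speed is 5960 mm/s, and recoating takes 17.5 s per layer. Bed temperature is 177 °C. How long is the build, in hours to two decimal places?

Layers = ⌈266/0.06⌉ = 4434.
Per-layer scan distance = 6010 / 0.3 = 20033.3 mm.
Laser time per layer: 20033.3 / 5960 → 3.3613 s.
Layer cycle = 3.3613 + 17.5 = 20.8613 s.
Build time = 4434 × 20.8613 = 92499.0042 s = 25.69 hours.

25.69 hours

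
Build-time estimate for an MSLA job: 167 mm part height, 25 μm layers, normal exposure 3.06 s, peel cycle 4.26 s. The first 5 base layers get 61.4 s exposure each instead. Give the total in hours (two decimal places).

13.66 hours

Number of layers: 167 / 0.025 → 6680 (rounded up).
Burn-in layers = 5 × (61.4 + 4.26), so 328.3 s.
Normal layers: 6675 × (3.06 + 4.26) → 48861 s.
Sum: 328.3 + 48861 = 49189.3 s → 13.66 hours.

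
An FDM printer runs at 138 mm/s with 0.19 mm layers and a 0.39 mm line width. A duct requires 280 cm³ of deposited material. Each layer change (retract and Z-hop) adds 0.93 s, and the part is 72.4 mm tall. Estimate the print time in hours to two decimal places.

7.70 hours

Bead cross-section = 0.19 × 0.39, so 0.0741 mm².
Total extruded path = 280000/0.0741 = 3778677.5 mm.
Time extruding: 3778677.5 / 138 → 27381.7 s.
Number of layers: 72.4 / 0.19 → 382 (rounded up).
Layer-change overhead = 382 × 0.93 = 355.26 s.
Altogether 27381.7 + 355.26 = 27736.96 s, i.e. 7.70 hours.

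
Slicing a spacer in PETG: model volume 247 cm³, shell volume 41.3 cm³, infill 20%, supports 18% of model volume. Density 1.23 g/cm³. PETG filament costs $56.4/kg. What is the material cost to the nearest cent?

Infill region = 247 − 41.3 = 205.7 cm³.
Infill deposited = 0.20 × 205.7, so 41.14 cm³.
Support = 0.18 × 247 = 44.46 cm³.
Total printed volume = 41.3 + 41.14 + 44.46, so 126.9 cm³.
Mass = 126.9 × 1.23 = 156.087 g.
At $56.4/kg: 156.087/1000 × 56.4 = $8.80.

$8.80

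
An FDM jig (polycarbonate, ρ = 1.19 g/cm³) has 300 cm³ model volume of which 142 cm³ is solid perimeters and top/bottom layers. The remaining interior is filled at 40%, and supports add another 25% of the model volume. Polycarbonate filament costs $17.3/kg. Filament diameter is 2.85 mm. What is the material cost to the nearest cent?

$5.77

Interior volume = 300 − 142 = 158 cm³.
Infill volume: 0.40 × 158 → 63.2 cm³.
Support: 0.25 × 300 → 75 cm³.
Total printed volume = 142 + 63.2 + 75, so 280.2 cm³.
Mass: 280.2 × 1.19 → 333.438 g.
Cost = 333.438 g / 1000 × $17.3/kg = $5.77.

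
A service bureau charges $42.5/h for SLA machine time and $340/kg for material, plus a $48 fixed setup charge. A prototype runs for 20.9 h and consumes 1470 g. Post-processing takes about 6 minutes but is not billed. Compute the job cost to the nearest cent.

$1436.05

Machine-time cost: 42.5 × 20.9 → $888.25.
Feedstock cost = 340 × 1470/1000 = $499.80.
Total = 888.25 + 499.80 + 48 = $1436.05.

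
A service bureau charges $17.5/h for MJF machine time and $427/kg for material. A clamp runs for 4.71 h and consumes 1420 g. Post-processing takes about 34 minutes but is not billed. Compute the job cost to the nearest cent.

Machine-time cost: 17.5 × 4.71 → $82.425.
Feedstock cost: 427 × 1420/1000 → $606.34.
Total = 82.425 + 606.34 = 688.765 ≈ $688.77.

$688.77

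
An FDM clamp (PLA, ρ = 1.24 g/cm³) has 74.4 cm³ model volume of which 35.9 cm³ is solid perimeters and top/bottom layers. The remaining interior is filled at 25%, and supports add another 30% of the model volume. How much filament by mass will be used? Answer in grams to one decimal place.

84.1 g

Volume inside the shell = 74.4 − 35.9, so 38.5 cm³.
Infill deposited = 0.25 × 38.5 = 9.625 cm³.
Support: 0.30 × 74.4 → 22.32 cm³.
Total printed volume = 35.9 + 9.625 + 22.32, so 67.845 cm³.
Mass: 67.845 × 1.24 → 84.1278 g.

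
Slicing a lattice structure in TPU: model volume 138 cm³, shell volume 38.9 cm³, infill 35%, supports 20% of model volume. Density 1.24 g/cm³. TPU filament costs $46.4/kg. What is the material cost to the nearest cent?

Volume inside the shell = 138 − 38.9 = 99.1 cm³.
Deposited infill: 0.35 × 99.1 → 34.685 cm³.
Support = 0.20 × 138 = 27.6 cm³.
Deposited volume: 38.9 + 34.685 + 27.6 → 101.185 cm³.
Mass = 101.185 × 1.24, so 125.4694 g.
At $46.4/kg: 125.4694/1000 × 46.4 = $5.82.

$5.82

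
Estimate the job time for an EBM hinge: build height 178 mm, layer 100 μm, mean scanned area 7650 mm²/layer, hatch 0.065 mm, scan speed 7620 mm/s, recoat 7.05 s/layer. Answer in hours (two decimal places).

11.12 hours

Layers = ⌈178/0.1⌉ = 1780.
Scan path per layer = 7650 / 0.065 = 117692.3 mm.
Scan time per layer = 117692.3 / 7620, so 15.4452 s.
Layer cycle: 15.4452 + 7.05 → 22.4952 s.
Build time = 1780 × 22.4952 = 40041.456 s = 11.12 hours.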